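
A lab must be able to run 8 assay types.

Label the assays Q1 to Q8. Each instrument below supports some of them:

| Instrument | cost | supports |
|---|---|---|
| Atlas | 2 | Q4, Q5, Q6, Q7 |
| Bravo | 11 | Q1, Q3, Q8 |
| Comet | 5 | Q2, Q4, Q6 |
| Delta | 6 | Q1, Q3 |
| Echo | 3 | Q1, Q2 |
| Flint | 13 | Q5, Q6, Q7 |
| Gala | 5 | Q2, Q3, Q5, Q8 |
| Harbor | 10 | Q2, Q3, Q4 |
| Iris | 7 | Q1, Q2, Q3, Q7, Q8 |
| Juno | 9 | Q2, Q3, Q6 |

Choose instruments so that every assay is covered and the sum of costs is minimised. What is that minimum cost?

Atlas, Iris together cover every assay (Atlas ∪ Iris = {Q1, Q2, Q3, Q4, Q5, Q6, Q7, Q8}); total cost 2 + 7 = 9.
The greedy pick Atlas, Echo, Gala costs 10; no covering selection beats 9.

9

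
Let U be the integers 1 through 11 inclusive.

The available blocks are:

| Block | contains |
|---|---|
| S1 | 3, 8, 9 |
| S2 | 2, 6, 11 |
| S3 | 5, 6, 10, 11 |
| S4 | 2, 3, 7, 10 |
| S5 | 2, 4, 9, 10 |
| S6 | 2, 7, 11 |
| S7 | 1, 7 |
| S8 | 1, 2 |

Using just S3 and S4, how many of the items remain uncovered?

4

Union of S3, S4 = {2, 3, 5, 6, 7, 10, 11}.
Not covered: 1, 4, 8, 9 — 4 items.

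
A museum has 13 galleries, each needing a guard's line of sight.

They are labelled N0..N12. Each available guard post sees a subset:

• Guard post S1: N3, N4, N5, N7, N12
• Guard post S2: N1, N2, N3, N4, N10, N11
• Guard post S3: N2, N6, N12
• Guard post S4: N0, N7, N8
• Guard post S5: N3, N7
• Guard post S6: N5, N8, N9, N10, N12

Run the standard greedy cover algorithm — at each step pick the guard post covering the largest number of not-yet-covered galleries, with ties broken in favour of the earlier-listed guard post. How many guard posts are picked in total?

4

Greedy: pick S2 (covers 6 new) → pick S6 (covers 4 new) → pick S4 (covers 2 new) → pick S3 (covers 1 new). Total picks: 4.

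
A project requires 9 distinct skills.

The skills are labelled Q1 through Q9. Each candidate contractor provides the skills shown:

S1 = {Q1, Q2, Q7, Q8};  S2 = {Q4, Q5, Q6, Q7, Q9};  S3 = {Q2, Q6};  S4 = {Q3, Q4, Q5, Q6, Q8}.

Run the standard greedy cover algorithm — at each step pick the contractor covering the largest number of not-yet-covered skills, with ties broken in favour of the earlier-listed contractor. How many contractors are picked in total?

Greedy: pick S2 (covers 5 new) → pick S1 (covers 3 new) → pick S4 (covers 1 new). Total picks: 3.

3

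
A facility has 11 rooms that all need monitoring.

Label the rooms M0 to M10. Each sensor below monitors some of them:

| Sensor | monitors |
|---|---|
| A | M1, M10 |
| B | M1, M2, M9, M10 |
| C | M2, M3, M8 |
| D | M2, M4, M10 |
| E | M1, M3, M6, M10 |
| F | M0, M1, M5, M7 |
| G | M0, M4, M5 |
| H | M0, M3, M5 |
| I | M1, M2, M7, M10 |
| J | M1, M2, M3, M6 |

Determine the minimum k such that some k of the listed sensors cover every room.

B and C and E and F and G together: B ∪ C ∪ E ∪ F ∪ G = {M0, M1, M2, M3, M4, M5, M6, M7, M8, M9, M10} — every room is covered.
No 4 of the 10 sensors cover everything (all 210 combinations miss at least one room), so 5 is optimal.

5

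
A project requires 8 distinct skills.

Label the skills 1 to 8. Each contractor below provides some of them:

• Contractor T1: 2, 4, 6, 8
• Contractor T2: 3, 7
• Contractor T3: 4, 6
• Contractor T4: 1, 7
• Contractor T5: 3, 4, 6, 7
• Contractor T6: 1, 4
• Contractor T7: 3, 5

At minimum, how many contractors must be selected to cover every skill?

3

T1 and T4 and T7 together: T1 ∪ T4 ∪ T7 = {1, 2, 3, 4, 5, 6, 7, 8} — every skill is covered.
Only T1 contains 2, so T1 is forced; the remaining 4 skills need at least 2 more contractors (each remaining contractor adds at most 2) — so at least 3 contractors are needed, and 3 is optimal.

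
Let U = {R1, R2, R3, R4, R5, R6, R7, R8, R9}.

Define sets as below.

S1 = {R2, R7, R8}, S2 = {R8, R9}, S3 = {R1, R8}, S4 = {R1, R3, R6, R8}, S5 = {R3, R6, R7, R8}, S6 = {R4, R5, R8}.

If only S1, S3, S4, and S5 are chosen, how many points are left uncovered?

3

Union of S1, S3, S4, S5 = {R1, R2, R3, R6, R7, R8}.
Not covered: R4, R5, R9 — 3 points.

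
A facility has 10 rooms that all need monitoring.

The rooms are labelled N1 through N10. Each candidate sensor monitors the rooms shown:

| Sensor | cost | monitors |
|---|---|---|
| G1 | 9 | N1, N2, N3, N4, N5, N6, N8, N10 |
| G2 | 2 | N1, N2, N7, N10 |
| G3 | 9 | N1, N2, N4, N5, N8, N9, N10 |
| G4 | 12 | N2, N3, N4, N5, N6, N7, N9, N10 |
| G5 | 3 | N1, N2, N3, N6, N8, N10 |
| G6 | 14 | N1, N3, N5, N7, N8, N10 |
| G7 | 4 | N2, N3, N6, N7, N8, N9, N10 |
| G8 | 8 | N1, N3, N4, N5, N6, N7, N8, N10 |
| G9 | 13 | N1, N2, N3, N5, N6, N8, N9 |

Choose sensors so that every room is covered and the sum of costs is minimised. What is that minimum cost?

G7, G8 together cover every room (G7 ∪ G8 = {N1, N2, N3, N4, N5, N6, N7, N8, N9, N10}); total cost 4 + 8 = 12.
The greedy pick G2, G5, G3 costs 14; no covering selection beats 12.

12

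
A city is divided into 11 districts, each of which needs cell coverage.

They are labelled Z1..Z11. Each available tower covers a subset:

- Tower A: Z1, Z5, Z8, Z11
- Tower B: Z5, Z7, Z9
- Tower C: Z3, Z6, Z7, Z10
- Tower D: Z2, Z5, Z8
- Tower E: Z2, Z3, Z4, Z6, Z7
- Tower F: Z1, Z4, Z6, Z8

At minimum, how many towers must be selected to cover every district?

Take {A, B, C, E}. Their union is {Z1, Z2, Z3, Z4, Z5, Z6, Z7, Z8, Z9, Z10, Z11}, which is all 11 districts.
No 3 of the 6 towers cover everything (all 20 combinations miss at least one district), so 4 is optimal.

4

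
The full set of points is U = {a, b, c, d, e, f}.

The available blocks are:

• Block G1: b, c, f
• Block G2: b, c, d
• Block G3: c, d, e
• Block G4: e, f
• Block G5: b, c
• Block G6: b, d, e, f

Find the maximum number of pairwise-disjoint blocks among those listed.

2

G2, G4 are pairwise disjoint (G2={b,c,d}; G4={e,f}).
Every remaining block overlaps one of these, and no 3 of the listed blocks are pairwise disjoint, so 2 is the maximum.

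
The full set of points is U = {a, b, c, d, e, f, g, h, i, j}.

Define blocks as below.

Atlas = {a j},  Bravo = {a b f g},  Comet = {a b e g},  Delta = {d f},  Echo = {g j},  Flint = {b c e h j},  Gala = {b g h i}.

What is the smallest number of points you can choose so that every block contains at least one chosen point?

The 3 points {b, d, j} hit every block.
The blocks Atlas, Delta, Gala are pairwise disjoint, so any hitting set needs a separate point for each — at least 3. Hence 3 is optimal.

3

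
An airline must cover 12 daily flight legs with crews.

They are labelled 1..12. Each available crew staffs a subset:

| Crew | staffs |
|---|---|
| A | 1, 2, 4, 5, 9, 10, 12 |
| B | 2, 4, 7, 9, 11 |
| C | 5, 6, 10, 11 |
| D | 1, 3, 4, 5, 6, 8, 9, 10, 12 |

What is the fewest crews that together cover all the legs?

B and D together: B ∪ D = {1, 2, 3, 4, 5, 6, 7, 8, 9, 10, 11, 12} — every leg is covered.
No single crew has all 12 legs (the largest, D, has 9), so 2 is optimal.

2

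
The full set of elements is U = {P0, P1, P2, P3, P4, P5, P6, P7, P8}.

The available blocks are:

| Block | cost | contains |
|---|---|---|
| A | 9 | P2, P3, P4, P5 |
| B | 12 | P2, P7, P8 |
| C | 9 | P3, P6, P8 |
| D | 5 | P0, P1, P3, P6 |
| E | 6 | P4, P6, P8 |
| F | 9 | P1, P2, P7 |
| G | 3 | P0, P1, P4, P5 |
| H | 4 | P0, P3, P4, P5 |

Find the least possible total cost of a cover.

E, F, H together cover every element (E ∪ F ∪ H = {P0, P1, P2, P3, P4, P5, P6, P7, P8}); total cost 6 + 9 + 4 = 19.
The greedy pick G, D, B costs 20; no covering selection beats 19.

19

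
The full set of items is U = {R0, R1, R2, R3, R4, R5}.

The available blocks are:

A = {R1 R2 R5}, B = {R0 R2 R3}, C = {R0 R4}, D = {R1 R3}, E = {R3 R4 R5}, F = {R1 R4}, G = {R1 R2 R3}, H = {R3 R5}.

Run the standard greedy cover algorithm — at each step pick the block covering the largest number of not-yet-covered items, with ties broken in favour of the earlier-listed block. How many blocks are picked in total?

Greedy: pick A (covers 3 new) → pick B (covers 2 new) → pick C (covers 1 new). Total picks: 3.

3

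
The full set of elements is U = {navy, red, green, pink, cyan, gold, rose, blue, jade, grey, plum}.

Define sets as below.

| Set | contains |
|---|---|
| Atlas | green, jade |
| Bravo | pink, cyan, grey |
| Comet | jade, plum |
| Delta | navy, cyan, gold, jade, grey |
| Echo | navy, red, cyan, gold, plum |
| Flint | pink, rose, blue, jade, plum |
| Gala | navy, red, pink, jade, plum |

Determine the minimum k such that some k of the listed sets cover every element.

4

Atlas and Bravo and Echo and Flint together: Atlas ∪ Bravo ∪ Echo ∪ Flint = {navy, red, green, pink, cyan, gold, rose, blue, jade, grey, plum} — every element is covered.
No 3 of the 7 sets cover everything (all 35 combinations miss at least one element), so 4 is optimal.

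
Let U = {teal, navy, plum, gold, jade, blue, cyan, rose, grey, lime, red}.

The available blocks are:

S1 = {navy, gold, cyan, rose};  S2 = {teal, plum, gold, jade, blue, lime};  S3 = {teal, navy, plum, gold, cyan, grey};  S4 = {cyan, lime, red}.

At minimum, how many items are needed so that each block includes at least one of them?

2

Take H = {plum, cyan}. Each listed block contains at least one of these, so H is a hitting set of size 2.
No single item lies in every block, so at least 2 are needed and 2 is optimal.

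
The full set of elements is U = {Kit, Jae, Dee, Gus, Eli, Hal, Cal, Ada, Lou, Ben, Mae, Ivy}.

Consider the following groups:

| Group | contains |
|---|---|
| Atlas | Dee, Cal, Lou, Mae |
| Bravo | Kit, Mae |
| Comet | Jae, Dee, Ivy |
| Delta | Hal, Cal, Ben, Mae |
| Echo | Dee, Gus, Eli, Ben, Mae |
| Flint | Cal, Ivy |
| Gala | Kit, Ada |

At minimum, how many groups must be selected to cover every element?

5

Atlas, Comet, Delta, Echo, and Gala cover everything between them: the union {Kit, Jae, Dee, Gus, Eli, Hal, Cal, Ada, Lou, Ben, Mae, Ivy} is all of U.
Only Echo contains Gus, so Echo is forced; the remaining 7 elements need at least 4 more groups (each remaining group adds at most 2) — so at least 5 groups are needed, and 5 is optimal.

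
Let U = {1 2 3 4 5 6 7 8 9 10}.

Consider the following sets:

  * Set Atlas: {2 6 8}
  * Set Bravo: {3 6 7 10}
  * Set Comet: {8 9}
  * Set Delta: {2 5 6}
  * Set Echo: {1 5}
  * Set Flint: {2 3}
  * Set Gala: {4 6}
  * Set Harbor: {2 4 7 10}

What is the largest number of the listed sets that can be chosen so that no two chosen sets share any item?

Comet, Echo, Flint, Gala are pairwise disjoint (Comet={8,9}; Echo={1,5}; Flint={2,3}; Gala={4,6}).
Every remaining set overlaps one of these, and no 5 of the listed sets are pairwise disjoint, so 4 is the maximum.

4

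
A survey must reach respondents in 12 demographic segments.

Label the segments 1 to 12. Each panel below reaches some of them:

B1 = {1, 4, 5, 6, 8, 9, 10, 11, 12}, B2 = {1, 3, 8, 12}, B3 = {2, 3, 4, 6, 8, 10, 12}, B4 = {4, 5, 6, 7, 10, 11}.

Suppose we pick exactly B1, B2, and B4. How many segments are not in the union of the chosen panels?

1

Union of B1, B2, B4 = {1, 3, 4, 5, 6, 7, 8, 9, 10, 11, 12}.
Not covered: 2 — 1 segment.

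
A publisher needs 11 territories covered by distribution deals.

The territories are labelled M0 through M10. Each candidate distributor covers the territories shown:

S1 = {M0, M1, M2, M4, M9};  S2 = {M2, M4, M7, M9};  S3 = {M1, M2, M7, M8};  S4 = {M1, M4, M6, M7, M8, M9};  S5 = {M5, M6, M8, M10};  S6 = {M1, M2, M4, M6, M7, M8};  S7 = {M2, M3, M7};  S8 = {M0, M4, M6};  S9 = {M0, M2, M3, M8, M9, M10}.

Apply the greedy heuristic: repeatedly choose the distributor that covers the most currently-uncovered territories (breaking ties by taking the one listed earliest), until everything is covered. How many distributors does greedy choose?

Greedy: pick S4 (covers 6 new) → pick S9 (covers 4 new) → pick S5 (covers 1 new). Total picks: 3.

3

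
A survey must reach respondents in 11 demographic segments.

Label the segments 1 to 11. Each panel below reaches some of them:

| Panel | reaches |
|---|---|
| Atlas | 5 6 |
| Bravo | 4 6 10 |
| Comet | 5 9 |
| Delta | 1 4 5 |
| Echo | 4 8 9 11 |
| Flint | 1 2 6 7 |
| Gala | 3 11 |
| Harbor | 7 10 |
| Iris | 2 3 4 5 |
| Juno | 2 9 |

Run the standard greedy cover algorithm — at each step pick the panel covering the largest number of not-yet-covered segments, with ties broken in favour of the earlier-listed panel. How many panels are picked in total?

4

Greedy: pick Echo (covers 4 new) → pick Flint (covers 4 new) → pick Iris (covers 2 new) → pick Bravo (covers 1 new). Total picks: 4.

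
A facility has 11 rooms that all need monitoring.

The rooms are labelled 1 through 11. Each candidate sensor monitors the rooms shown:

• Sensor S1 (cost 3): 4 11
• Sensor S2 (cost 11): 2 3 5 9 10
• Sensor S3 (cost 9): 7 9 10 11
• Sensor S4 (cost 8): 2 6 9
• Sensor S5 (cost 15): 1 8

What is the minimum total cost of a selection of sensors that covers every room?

S1, S2, S3, S4, S5 together cover every room (S1 ∪ S2 ∪ S3 ∪ S4 ∪ S5 = {1, 2, 3, 4, 5, 6, 7, 8, 9, 10, 11}); total cost 3 + 11 + 9 + 8 + 15 = 46.
No covering selection has total cost below 46.

46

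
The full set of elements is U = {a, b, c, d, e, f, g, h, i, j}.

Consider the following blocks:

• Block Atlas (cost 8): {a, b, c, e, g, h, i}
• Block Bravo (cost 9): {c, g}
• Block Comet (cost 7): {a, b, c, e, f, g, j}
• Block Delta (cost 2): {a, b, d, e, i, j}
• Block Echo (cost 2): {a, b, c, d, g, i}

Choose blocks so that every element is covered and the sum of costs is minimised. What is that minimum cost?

Atlas, Comet, Delta together cover every element (Atlas ∪ Comet ∪ Delta = {a, b, c, d, e, f, g, h, i, j}); total cost 8 + 7 + 2 = 17.
The greedy pick Delta, Echo, Comet, Atlas costs 19; no covering selection beats 17.

17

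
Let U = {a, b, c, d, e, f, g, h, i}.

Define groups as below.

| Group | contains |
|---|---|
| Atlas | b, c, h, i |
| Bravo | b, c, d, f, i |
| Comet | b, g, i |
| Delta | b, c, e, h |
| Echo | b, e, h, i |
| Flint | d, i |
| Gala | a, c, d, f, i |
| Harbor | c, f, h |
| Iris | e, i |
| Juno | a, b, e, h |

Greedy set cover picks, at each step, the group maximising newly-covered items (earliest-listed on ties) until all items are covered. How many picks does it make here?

Greedy: pick Bravo (covers 5 new) → pick Juno (covers 3 new) → pick Comet (covers 1 new). Total picks: 3.

3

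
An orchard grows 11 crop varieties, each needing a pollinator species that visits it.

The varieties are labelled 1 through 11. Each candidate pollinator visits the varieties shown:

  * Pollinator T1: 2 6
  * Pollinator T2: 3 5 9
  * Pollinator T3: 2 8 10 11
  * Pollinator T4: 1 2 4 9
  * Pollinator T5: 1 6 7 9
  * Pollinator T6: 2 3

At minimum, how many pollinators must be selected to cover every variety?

4

T2 and T3 and T4 and T5 together: T2 ∪ T3 ∪ T4 ∪ T5 = {1, 2, 3, 4, 5, 6, 7, 8, 9, 10, 11} — every variety is covered.
Only T4 contains 4, so T4 is forced; the remaining 7 varieties need at least 3 more pollinators (each remaining pollinator adds at most 3) — so at least 4 pollinators are needed, and 4 is optimal.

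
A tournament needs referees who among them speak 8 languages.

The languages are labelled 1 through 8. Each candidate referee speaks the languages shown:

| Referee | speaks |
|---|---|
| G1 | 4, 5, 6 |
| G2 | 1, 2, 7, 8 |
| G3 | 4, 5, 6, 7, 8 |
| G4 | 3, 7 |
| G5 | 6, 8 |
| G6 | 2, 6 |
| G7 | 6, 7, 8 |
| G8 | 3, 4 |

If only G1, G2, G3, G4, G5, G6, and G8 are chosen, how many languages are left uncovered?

Union of G1, G2, G3, G4, G5, G6, G8 = {1, 2, 3, 4, 5, 6, 7, 8} — that's every language, so 0 are uncovered.

0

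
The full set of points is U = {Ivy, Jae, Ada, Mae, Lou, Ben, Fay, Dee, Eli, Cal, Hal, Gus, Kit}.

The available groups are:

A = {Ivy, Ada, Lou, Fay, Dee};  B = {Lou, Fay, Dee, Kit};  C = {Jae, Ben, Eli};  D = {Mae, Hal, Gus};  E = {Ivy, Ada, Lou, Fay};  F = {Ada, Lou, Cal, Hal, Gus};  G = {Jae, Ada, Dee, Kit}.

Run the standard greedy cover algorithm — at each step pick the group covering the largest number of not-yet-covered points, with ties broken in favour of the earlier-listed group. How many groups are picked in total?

Greedy: pick A (covers 5 new) → pick C (covers 3 new) → pick D (covers 3 new) → pick B (covers 1 new) → pick F (covers 1 new). Total picks: 5.

5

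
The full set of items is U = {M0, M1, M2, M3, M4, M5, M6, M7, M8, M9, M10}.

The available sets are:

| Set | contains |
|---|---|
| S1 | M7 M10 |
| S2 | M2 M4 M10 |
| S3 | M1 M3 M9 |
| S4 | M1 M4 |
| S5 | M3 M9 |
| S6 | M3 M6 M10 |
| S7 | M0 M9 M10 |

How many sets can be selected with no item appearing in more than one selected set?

S1, S4, S5 are pairwise disjoint (S1={M7,M10}; S4={M1,M4}; S5={M3,M9}).
Every remaining set overlaps one of these, and no 4 of the listed sets are pairwise disjoint, so 3 is the maximum.

3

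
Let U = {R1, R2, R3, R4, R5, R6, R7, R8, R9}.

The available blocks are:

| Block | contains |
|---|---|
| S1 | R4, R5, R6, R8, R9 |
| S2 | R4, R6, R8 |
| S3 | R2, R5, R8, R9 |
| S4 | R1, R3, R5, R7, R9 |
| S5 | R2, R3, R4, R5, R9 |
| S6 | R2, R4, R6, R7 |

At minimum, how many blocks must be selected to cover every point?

3

S3, S4, and S6 cover everything between them: the union {R1, R2, R3, R4, R5, R6, R7, R8, R9} is all of U.
Only S4 contains R1, so S4 is forced; the remaining 4 points need at least 2 more blocks (each remaining block adds at most 3) — so at least 3 blocks are needed, and 3 is optimal.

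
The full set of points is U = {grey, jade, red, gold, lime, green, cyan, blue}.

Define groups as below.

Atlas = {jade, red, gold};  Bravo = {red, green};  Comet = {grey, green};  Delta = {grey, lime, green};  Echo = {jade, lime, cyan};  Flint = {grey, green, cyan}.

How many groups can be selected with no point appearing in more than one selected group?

Atlas, Flint are pairwise disjoint (Atlas={jade,red,gold}; Flint={grey,green,cyan}).
Every remaining group overlaps one of these, and no 3 of the listed groups are pairwise disjoint, so 2 is the maximum.

2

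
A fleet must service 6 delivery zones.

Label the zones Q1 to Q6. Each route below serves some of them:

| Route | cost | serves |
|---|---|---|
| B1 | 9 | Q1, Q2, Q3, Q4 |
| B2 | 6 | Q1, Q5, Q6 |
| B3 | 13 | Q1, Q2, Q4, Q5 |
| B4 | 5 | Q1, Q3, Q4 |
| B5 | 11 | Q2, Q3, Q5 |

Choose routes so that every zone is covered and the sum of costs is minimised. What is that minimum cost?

B1, B2 together cover every zone (B1 ∪ B2 = {Q1, Q2, Q3, Q4, Q5, Q6}); total cost 9 + 6 = 15.
The greedy pick B4, B2, B1 costs 20; no covering selection beats 15.

15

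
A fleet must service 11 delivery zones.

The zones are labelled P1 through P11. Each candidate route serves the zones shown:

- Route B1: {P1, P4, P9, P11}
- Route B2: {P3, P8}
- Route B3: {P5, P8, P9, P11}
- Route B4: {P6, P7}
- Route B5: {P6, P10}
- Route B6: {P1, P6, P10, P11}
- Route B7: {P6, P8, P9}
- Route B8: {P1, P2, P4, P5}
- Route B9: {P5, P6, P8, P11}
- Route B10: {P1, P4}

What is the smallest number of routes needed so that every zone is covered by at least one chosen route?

5

Take {B1, B2, B4, B6, B8}. Their union is {P1, P2, P3, P4, P5, P6, P7, P8, P9, P10, P11}, which is all 11 zones.
No 4 of the 10 routes cover everything (all 210 combinations miss at least one zone), so 5 is optimal.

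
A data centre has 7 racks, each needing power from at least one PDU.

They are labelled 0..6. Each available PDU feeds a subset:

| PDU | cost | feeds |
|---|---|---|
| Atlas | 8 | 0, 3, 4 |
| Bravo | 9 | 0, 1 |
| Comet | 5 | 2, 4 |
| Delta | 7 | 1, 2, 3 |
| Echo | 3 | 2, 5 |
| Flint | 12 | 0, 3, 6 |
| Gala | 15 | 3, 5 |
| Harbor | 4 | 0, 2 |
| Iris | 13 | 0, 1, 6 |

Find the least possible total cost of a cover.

24

Atlas, Echo, Iris together cover every rack (Atlas ∪ Echo ∪ Iris = {0, 1, 2, 3, 4, 5, 6}); total cost 8 + 3 + 13 = 24.
No covering selection has total cost below 24.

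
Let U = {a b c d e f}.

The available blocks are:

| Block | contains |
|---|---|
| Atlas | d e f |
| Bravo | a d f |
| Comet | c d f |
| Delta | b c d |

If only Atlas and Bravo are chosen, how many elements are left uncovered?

2

Union of Atlas, Bravo = {a, d, e, f}.
Not covered: b, c — 2 elements.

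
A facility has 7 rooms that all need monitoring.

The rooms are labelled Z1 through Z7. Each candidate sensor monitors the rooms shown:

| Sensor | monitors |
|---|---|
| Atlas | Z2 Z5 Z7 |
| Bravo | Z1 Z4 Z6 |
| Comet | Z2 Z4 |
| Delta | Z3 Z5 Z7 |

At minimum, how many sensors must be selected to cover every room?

Take {Atlas, Bravo, Delta}. Their union is {Z1, Z2, Z3, Z4, Z5, Z6, Z7}, which is all 7 rooms.
Each sensor has at most 3 rooms, and 2·3 = 6 < 7 — so at least 3 sensors are needed, and 3 is optimal.

3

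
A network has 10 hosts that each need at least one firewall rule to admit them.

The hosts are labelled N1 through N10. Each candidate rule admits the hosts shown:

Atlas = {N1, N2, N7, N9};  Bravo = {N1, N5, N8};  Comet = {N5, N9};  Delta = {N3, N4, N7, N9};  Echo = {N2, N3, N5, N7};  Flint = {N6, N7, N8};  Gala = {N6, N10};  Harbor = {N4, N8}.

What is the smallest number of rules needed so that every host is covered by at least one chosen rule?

4

Atlas and Echo and Gala and Harbor together: Atlas ∪ Echo ∪ Gala ∪ Harbor = {N1, N2, N3, N4, N5, N6, N7, N8, N9, N10} — every host is covered.
No 3 of the 8 rules cover everything (all 56 combinations miss at least one host), so 4 is optimal.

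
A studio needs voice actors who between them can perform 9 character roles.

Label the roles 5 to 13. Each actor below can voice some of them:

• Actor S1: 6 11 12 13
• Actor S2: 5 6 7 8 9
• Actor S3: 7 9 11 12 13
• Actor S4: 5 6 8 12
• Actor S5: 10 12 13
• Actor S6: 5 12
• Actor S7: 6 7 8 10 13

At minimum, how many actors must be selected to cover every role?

Take {S3, S6, S7}. Their union is {5, 6, 7, 8, 9, 10, 11, 12, 13}, which is all 9 roles.
No 2 of the 7 actors cover everything (all 21 combinations miss at least one role), so 3 is optimal.

3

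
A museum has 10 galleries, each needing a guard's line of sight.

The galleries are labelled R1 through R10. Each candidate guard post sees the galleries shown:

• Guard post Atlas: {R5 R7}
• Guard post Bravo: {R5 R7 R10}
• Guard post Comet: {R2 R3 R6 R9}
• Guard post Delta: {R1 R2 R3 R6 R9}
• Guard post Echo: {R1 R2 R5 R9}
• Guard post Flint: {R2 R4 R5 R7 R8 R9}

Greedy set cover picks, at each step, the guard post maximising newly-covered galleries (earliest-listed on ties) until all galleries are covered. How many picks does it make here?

Greedy: pick Flint (covers 6 new) → pick Delta (covers 3 new) → pick Bravo (covers 1 new). Total picks: 3.

3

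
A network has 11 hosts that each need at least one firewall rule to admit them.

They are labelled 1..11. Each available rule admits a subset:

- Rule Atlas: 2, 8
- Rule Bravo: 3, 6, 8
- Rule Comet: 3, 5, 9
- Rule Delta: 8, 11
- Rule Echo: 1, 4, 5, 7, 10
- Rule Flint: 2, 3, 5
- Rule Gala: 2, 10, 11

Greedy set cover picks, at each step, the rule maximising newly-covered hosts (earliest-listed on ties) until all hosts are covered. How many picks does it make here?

Greedy: pick Echo (covers 5 new) → pick Bravo (covers 3 new) → pick Gala (covers 2 new) → pick Comet (covers 1 new). Total picks: 4.

4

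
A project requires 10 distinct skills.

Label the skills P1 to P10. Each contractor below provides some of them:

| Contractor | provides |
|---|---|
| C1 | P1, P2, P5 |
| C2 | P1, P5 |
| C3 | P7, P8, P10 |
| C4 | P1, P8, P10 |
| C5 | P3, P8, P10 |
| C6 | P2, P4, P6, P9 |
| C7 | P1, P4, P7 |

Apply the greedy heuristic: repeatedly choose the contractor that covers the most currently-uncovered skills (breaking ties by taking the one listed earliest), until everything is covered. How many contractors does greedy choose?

Greedy: pick C6 (covers 4 new) → pick C3 (covers 3 new) → pick C1 (covers 2 new) → pick C5 (covers 1 new). Total picks: 4.

4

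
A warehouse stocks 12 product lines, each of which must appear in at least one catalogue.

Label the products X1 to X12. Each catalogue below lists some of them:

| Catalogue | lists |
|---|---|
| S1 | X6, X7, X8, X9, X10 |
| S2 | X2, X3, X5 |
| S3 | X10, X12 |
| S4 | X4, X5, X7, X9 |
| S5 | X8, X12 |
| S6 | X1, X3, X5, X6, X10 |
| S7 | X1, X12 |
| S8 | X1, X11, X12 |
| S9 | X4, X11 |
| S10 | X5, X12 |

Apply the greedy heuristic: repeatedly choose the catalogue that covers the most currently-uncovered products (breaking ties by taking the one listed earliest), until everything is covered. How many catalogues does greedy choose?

Greedy: pick S1 (covers 5 new) → pick S2 (covers 3 new) → pick S8 (covers 3 new) → pick S4 (covers 1 new). Total picks: 4.

4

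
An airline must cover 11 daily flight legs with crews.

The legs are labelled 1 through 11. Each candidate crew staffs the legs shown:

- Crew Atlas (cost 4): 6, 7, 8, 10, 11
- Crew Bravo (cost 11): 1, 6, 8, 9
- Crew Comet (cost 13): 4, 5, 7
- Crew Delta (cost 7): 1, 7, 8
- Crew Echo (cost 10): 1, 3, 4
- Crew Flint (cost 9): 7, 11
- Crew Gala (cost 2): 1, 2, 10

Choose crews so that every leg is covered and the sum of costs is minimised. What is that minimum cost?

Atlas, Bravo, Comet, Echo, Gala together cover every leg (Atlas ∪ Bravo ∪ Comet ∪ Echo ∪ Gala = {1, 2, 3, 4, 5, 6, 7, 8, 9, 10, 11}); total cost 4 + 11 + 13 + 10 + 2 = 40.
No covering selection has total cost below 40.

40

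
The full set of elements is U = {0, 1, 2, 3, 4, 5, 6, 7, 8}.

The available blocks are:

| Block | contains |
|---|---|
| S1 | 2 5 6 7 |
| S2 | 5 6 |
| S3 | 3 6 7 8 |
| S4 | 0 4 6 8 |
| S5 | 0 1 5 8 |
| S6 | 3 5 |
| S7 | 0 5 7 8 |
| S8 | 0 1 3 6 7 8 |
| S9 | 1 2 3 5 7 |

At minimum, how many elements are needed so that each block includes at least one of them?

2

H = {5, 6} meets every block (each contains at least one member of H), and |H| = 2.
The blocks S4, S9 are pairwise disjoint, so any hitting set needs a separate element for each — at least 2. Hence 2 is optimal.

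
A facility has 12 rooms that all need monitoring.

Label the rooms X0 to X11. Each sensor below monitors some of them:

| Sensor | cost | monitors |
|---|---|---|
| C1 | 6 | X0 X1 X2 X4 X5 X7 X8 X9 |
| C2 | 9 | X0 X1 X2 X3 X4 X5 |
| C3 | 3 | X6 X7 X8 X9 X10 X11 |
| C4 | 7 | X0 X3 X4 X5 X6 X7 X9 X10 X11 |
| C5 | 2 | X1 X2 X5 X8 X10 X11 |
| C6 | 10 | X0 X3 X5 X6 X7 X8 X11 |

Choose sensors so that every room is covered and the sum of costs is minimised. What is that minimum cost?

C4, C5 together cover every room (C4 ∪ C5 = {X0, X1, X2, X3, X4, X5, X6, X7, X8, X9, X10, X11}); total cost 7 + 2 = 9.
The greedy pick C5, C3, C4 costs 12; no covering selection beats 9.

9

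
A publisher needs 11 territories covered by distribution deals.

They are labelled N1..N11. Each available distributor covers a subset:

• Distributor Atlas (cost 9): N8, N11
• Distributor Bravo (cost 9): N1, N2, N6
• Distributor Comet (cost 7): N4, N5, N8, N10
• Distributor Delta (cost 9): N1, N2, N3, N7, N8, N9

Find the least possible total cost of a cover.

34

Atlas, Bravo, Comet, Delta together cover every territory (Atlas ∪ Bravo ∪ Comet ∪ Delta = {N1, N2, N3, N4, N5, N6, N7, N8, N9, N10, N11}); total cost 9 + 9 + 7 + 9 = 34.
No covering selection has total cost below 34.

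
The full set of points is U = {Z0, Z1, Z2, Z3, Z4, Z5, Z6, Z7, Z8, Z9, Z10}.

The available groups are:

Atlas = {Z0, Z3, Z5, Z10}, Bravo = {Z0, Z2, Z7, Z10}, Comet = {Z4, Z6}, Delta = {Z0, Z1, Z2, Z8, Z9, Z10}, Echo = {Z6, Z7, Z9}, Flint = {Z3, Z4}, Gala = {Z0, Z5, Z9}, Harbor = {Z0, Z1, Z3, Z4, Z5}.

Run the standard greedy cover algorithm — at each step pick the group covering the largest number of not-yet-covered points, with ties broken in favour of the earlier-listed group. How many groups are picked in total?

3

Greedy: pick Delta (covers 6 new) → pick Harbor (covers 3 new) → pick Echo (covers 2 new). Total picks: 3.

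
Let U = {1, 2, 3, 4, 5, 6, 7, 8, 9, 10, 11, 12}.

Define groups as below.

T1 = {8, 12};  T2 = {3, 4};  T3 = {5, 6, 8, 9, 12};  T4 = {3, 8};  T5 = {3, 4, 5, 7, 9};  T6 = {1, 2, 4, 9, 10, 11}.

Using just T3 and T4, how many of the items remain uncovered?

Union of T3, T4 = {3, 5, 6, 8, 9, 12}.
Not covered: 1, 2, 4, 7, 10, 11 — 6 items.

6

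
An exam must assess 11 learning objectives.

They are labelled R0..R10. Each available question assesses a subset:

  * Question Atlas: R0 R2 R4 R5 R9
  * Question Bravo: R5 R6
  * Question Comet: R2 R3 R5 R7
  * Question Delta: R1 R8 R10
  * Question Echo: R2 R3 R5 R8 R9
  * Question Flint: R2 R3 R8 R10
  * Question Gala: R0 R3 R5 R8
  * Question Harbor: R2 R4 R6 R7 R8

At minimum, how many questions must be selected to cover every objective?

Atlas and Delta and Echo and Harbor together: Atlas ∪ Delta ∪ Echo ∪ Harbor = {R0, R1, R2, R3, R4, R5, R6, R7, R8, R9, R10} — every objective is covered.
No 3 of the 8 questions cover everything (all 56 combinations miss at least one objective), so 4 is optimal.

4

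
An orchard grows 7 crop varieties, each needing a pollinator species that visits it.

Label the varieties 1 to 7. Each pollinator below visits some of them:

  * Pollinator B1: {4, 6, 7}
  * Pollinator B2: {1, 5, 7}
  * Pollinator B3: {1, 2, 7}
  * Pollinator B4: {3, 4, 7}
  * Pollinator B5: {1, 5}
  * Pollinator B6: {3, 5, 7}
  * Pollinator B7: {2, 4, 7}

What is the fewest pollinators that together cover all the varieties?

3

B1 and B3 and B6 together: B1 ∪ B3 ∪ B6 = {1, 2, 3, 4, 5, 6, 7} — every variety is covered.
Each pollinator has at most 3 varieties, and 2·3 = 6 < 7 — so at least 3 pollinators are needed, and 3 is optimal.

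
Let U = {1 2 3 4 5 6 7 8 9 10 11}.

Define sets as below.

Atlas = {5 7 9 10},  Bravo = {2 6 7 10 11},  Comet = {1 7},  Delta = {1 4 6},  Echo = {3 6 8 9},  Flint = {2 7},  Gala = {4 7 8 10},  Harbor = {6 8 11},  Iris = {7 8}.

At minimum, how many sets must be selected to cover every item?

Atlas and Bravo and Delta and Echo together: Atlas ∪ Bravo ∪ Delta ∪ Echo = {1, 2, 3, 4, 5, 6, 7, 8, 9, 10, 11} — every item is covered.
Only Atlas contains 5, so Atlas is forced; the remaining 7 items need at least 3 more sets (each remaining set adds at most 3) — so at least 4 sets are needed, and 4 is optimal.

4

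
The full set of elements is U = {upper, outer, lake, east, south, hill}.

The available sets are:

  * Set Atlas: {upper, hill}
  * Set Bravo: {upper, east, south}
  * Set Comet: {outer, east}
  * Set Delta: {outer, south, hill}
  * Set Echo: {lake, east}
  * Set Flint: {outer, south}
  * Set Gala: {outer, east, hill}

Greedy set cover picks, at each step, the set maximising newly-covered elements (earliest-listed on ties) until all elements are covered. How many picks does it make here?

Greedy: pick Bravo (covers 3 new) → pick Delta (covers 2 new) → pick Echo (covers 1 new). Total picks: 3.

3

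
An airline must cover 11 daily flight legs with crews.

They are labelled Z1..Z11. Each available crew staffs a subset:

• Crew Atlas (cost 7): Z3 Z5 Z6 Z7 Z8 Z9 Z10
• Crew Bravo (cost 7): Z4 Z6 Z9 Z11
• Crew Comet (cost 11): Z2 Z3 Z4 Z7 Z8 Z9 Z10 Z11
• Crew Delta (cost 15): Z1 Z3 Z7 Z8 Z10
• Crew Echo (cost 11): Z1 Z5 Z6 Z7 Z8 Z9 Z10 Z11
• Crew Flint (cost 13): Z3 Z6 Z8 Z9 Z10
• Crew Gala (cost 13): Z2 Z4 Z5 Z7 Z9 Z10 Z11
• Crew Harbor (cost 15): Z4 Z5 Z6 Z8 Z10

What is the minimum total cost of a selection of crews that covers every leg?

22

Comet, Echo together cover every leg (Comet ∪ Echo = {Z1, Z2, Z3, Z4, Z5, Z6, Z7, Z8, Z9, Z10, Z11}); total cost 11 + 11 = 22.
The greedy pick Atlas, Bravo, Comet, Echo costs 36; no covering selection beats 22.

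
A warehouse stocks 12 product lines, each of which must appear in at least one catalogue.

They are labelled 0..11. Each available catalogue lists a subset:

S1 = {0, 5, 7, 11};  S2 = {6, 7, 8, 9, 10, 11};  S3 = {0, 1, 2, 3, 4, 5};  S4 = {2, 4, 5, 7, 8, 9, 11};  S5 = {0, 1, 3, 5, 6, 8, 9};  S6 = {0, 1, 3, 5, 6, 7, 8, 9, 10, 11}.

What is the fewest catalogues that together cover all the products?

Take {S3, S6}. Their union is {0, 1, 2, 3, 4, 5, 6, 7, 8, 9, 10, 11}, which is all 12 products.
No single catalogue has all 12 products (the largest, S6, has 10), so 2 is optimal.

2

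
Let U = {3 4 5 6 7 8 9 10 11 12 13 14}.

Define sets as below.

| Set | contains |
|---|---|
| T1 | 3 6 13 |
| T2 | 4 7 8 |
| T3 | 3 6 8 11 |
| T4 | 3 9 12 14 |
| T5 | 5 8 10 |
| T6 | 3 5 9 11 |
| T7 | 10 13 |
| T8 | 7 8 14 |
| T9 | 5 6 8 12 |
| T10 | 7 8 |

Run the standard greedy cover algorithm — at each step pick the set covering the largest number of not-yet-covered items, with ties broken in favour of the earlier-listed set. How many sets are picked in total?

Greedy: pick T3 (covers 4 new) → pick T4 (covers 3 new) → pick T2 (covers 2 new) → pick T5 (covers 2 new) → pick T1 (covers 1 new). Total picks: 5.

5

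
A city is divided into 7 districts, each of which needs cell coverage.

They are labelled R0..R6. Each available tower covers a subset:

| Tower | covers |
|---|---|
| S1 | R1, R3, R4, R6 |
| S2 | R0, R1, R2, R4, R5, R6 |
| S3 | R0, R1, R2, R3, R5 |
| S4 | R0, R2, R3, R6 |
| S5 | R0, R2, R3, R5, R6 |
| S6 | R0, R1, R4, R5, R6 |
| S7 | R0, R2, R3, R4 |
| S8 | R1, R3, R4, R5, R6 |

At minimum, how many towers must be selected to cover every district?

2

S3 and S6 together: S3 ∪ S6 = {R0, R1, R2, R3, R4, R5, R6} — every district is covered.
No single tower has all 7 districts (the largest, S2, has 6), so 2 is optimal.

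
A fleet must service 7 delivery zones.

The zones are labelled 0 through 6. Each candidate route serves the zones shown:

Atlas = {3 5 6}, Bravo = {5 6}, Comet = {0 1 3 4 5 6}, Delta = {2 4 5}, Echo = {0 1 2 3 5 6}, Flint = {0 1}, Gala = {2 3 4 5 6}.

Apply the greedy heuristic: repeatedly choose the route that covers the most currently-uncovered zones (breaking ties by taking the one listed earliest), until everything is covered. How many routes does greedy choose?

2

Greedy: pick Comet (covers 6 new) → pick Delta (covers 1 new). Total picks: 2.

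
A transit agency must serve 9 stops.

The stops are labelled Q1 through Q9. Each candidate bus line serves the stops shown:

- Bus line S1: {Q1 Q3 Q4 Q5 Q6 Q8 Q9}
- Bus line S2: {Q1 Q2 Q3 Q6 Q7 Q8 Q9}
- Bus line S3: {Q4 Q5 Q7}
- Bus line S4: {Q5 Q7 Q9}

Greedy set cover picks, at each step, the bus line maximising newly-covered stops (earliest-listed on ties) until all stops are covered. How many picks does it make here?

2

Greedy: pick S1 (covers 7 new) → pick S2 (covers 2 new). Total picks: 2.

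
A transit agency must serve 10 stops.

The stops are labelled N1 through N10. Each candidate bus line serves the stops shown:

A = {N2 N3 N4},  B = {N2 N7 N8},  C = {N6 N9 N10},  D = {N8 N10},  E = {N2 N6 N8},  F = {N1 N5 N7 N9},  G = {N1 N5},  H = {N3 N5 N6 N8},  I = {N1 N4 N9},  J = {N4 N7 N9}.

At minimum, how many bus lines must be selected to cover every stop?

4

A and B and C and G together: A ∪ B ∪ C ∪ G = {N1, N2, N3, N4, N5, N6, N7, N8, N9, N10} — every stop is covered.
No 3 of the 10 bus lines cover everything (all 120 combinations miss at least one stop), so 4 is optimal.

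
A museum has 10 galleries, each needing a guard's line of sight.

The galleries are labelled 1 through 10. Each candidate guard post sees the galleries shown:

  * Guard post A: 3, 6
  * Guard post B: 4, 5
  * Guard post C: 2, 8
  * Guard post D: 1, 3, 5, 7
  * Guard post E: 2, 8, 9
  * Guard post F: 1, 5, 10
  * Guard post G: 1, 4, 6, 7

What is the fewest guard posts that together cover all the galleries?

Take {A, E, F, G}. Their union is {1, 2, 3, 4, 5, 6, 7, 8, 9, 10}, which is all 10 galleries.
Only F contains 10, so F is forced; the remaining 7 galleries need at least 3 more guard posts (each remaining guard post adds at most 3) — so at least 4 guard posts are needed, and 4 is optimal.

4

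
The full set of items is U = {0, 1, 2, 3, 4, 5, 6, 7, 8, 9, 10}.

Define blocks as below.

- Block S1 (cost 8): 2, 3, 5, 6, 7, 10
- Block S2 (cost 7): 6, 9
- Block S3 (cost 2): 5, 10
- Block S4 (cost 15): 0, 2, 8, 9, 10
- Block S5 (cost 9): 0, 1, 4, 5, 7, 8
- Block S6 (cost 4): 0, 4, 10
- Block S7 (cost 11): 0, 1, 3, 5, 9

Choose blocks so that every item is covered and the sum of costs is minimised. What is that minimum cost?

24

S1, S2, S5 together cover every item (S1 ∪ S2 ∪ S5 = {0, 1, 2, 3, 4, 5, 6, 7, 8, 9, 10}); total cost 8 + 7 + 9 = 24.
The greedy pick S3, S5, S1, S2 costs 26; no covering selection beats 24.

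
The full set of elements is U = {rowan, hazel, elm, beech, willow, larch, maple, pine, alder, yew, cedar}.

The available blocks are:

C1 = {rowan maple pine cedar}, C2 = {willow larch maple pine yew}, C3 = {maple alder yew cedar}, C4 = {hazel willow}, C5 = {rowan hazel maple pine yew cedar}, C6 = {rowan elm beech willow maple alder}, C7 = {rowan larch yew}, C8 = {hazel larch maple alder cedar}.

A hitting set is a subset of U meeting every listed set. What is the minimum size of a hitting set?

3

Take H = {willow, yew, cedar}. Each listed block contains at least one of these, so H is a hitting set of size 3.
No choice of 2 elements meets every block, so 3 is the minimum.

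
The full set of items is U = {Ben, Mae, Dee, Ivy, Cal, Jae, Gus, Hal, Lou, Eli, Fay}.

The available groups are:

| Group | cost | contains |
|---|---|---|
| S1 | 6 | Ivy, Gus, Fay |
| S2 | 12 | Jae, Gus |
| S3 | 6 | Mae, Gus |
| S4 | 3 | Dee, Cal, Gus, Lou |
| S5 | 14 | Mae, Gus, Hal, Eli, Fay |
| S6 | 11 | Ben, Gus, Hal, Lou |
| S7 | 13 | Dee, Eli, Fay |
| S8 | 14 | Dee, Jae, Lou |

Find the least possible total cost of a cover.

46

S1, S2, S4, S5, S6 together cover every item (S1 ∪ S2 ∪ S4 ∪ S5 ∪ S6 = {Ben, Mae, Dee, Ivy, Cal, Jae, Gus, Hal, Lou, Eli, Fay}); total cost 6 + 12 + 3 + 14 + 11 = 46.
No covering selection has total cost below 46.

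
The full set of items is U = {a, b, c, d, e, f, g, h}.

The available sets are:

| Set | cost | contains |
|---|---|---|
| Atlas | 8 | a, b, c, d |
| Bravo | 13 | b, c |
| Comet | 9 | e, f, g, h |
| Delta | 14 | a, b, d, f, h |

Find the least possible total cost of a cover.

Atlas, Comet together cover every item (Atlas ∪ Comet = {a, b, c, d, e, f, g, h}); total cost 8 + 9 = 17.
No covering selection has total cost below 17.

17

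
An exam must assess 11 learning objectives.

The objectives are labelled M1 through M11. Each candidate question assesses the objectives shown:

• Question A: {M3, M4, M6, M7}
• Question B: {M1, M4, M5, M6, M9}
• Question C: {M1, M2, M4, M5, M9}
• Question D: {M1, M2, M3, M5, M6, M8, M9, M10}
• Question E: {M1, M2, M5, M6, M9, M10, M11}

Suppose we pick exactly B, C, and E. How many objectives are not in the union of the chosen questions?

3

Union of B, C, E = {M1, M2, M4, M5, M6, M9, M10, M11}.
Not covered: M3, M7, M8 — 3 objectives.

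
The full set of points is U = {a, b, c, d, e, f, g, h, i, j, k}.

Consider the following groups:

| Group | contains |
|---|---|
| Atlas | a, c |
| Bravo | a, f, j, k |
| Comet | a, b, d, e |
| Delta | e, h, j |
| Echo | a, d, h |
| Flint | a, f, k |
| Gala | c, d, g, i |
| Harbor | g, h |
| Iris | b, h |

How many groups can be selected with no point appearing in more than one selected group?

3

Delta, Flint, Gala are pairwise disjoint (Delta={e,h,j}; Flint={a,f,k}; Gala={c,d,g,i}).
Every remaining group overlaps one of these, and no 4 of the listed groups are pairwise disjoint, so 3 is the maximum.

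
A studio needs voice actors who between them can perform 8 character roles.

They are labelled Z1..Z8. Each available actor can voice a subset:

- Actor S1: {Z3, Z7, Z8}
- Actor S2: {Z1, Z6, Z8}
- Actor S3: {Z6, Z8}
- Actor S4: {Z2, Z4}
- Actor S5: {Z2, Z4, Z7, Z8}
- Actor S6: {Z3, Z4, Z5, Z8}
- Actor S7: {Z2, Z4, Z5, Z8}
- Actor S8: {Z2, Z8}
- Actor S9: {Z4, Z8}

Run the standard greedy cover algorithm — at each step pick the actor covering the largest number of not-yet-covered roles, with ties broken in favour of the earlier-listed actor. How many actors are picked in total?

3

Greedy: pick S5 (covers 4 new) → pick S2 (covers 2 new) → pick S6 (covers 2 new). Total picks: 3.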